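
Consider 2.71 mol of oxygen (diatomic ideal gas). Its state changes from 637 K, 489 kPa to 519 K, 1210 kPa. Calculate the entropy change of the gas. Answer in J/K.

ΔS = nC_p ln(T₂/T₁) − nR ln(P₂/P₁), with C_p = 7R/2 = 29.1 J mol⁻¹ K⁻¹ for a diatomic ideal gas.
ΔS = 2.71 × [29.1 × ln(519/637) − 8.314 × ln(1210/489)] = -36.6 J/K.

ΔS = -36.6 J/K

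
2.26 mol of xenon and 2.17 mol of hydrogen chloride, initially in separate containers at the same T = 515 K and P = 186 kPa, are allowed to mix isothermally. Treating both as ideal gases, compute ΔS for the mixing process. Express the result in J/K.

Mole fractions: x_A = 2.26/4.43 = 0.51, x_B = 0.49.
ΔS_mix = −R(n_A ln x_A + n_B ln x_B) = −8.314 × (2.26 ln 0.51 + 2.17 ln 0.49) = 25.5 J/K.

ΔS_mix = 25.5 J/K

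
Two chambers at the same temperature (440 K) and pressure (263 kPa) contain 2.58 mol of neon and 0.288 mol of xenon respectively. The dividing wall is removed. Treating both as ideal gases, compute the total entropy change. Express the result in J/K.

Mole fractions: x_A = 2.58/2.87 = 0.9, x_B = 0.1.
ΔS_mix = −R(n_A ln x_A + n_B ln x_B) = −8.314 × (2.58 ln 0.9 + 0.288 ln 0.1) = 7.77 J/K.

ΔS_mix = 7.77 J/K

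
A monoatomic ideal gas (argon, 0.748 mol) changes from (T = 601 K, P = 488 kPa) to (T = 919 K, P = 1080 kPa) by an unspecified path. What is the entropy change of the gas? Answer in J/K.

ΔS = nC_p ln(T₂/T₁) − nR ln(P₂/P₁), with C_p = 5R/2 = 20.79 J mol⁻¹ K⁻¹ for a monoatomic ideal gas.
ΔS = 0.748 × [20.79 × ln(919/601) − 8.314 × ln(1080/488)] = 1.66 J/K.

ΔS = 1.66 J/K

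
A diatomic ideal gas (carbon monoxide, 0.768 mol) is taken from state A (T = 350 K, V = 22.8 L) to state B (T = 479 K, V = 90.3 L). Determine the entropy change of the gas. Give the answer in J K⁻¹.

Entropy is a state function: ΔS = nC_V ln(T₂/T₁) + nR ln(V₂/V₁), with C_V = 5R/2 = 20.79 J mol⁻¹ K⁻¹ for a diatomic ideal gas.
ΔS = 0.768 × [20.79 × ln(479/350) + 8.314 × ln(90.3/22.8)] = 13.8 J/K.

ΔS = 13.8 J/K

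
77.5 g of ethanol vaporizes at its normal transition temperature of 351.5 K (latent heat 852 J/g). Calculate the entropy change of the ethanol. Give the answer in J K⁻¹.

ΔS = 188 J/K

Heat absorbed by the substance: Q = mL = 77.5 × 852 = 66030 J.
At constant T, ΔS = Q_rev/T = 66030 / 351.5 = 188 J/K.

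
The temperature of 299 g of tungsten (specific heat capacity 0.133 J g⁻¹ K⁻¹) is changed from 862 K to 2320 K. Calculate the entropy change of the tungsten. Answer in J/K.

ΔS = ∫dQ_rev/T = m c ln(T₂/T₁) = 299 × 0.133 × ln(2320/862) = 39.4 J/K.

ΔS = 39.4 J/K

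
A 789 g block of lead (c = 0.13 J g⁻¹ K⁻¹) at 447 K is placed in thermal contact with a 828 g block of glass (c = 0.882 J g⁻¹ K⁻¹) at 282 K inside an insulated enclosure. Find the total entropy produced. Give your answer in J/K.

ΔS_total = 10.7 J/K

Energy balance: T_f = (m₁c₁T₁ + m₂c₂T₂)/(m₁c₁ + m₂c₂) = 302.32 K.
ΔS₁ = m₁c₁ ln(T_f/T₁) = 102.57 × ln(302.32/447) = -40.11 J/K.
ΔS₂ = m₂c₂ ln(T_f/T₂) = 730.296 × ln(302.32/282) = 50.81 J/K.
ΔS_total = -40.11 + 50.81 = 10.7 J/K.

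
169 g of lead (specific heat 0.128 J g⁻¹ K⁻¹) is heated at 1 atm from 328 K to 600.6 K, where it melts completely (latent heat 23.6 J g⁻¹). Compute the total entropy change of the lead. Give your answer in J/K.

ΔS = 19.7 J/K

Warming step: ΔS₁ = m c ln(T_tr/T_i) = 169 × 0.128 × ln(600.6/328) = 13.09 J/K.
Phase change: ΔS₂ = +mL/T_tr = 169 × 23.6 / 600.6 = 6.641 J/K.
ΔS_total = (13.09) + (6.641) = 19.7 J/K.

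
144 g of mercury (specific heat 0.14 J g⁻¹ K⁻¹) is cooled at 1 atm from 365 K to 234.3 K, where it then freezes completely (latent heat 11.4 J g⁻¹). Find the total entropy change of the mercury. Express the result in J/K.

Cooling step: ΔS₁ = m c ln(T_tr/T_i) = 144 × 0.14 × ln(234.3/365) = -8.937 J/K.
Phase change: ΔS₂ = −mL/T_tr = −144 × 11.4 / 234.3 = -7.006 J/K.
ΔS_total = (-8.937) + (-7.006) = -15.9 J/K.

ΔS = -15.9 J/K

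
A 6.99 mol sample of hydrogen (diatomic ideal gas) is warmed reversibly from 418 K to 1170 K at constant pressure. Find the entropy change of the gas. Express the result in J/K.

ΔS = 209 J/K

At constant pressure, ΔS = nC_p ln(T₂/T₁) with C_p = 7R/2 = 29.1 J mol⁻¹ K⁻¹.
ΔS = 6.99 × 29.1 × ln(1170/418) = 209 J/K.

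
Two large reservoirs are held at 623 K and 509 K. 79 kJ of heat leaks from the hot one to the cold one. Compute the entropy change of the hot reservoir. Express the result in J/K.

ΔS_hot = -127 J/K

The hot reservoir loses heat Q, so ΔS_hot = −Q/T_H = −79000/623 = -127 J/K.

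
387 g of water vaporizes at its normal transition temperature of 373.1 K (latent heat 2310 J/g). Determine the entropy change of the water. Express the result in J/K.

ΔS = 2400 J/K

Heat absorbed by the substance: Q = mL = 387 × 2310 = 893970 J.
At constant T, ΔS = Q_rev/T = 893970 / 373.1 = 2400 J/K.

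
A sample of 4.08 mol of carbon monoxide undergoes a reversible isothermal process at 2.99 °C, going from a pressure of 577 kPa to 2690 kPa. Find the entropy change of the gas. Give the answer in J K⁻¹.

For an isothermal ideal gas ΔS_gas = nR ln(P₁/P₂) = 4.08 × 8.314 × ln(577/2690) = -52.2 J/K.

ΔS_gas = -52.2 J/K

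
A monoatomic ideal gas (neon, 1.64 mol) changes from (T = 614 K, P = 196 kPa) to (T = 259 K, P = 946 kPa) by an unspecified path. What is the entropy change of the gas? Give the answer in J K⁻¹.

ΔS = -50.9 J/K

ΔS = nC_p ln(T₂/T₁) − nR ln(P₂/P₁), with C_p = 5R/2 = 20.79 J mol⁻¹ K⁻¹ for a monoatomic ideal gas.
ΔS = 1.64 × [20.79 × ln(259/614) − 8.314 × ln(946/196)] = -50.9 J/K.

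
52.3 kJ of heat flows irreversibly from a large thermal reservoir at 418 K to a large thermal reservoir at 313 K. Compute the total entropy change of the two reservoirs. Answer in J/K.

ΔS_total = 42 J/K

ΔS_hot = −Q/T_H = −52300/418 = -125.1 J/K and ΔS_cold = +Q/T_C = 52300/313 = 167.1 J/K.
ΔS_total = -125.1 + 167.1 = 42 J/K, positive as the second law requires.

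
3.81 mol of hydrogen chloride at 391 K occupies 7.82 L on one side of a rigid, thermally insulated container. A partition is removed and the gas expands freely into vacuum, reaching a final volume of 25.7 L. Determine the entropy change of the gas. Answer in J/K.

No heat is exchanged and no work is done, so the ideal-gas temperature stays constant.
Entropy is a state function; using a reversible isothermal path, ΔS_gas = nR ln(V₂/V₁) = 3.81 × 8.314 × ln(25.7/7.82) = 37.7 J/K.

ΔS_gas = 37.7 J/K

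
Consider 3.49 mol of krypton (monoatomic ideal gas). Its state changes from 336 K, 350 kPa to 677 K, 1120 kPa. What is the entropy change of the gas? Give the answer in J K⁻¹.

ΔS = 17.1 J/K

ΔS = nC_p ln(T₂/T₁) − nR ln(P₂/P₁), with C_p = 5R/2 = 20.79 J mol⁻¹ K⁻¹ for a monoatomic ideal gas.
ΔS = 3.49 × [20.79 × ln(677/336) − 8.314 × ln(1120/350)] = 17.1 J/K.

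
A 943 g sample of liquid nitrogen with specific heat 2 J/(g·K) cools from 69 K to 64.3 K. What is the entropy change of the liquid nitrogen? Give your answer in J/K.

ΔS = ∫dQ_rev/T = m c ln(T₂/T₁) = 943 × 2 × ln(64.3/69) = -133 J/K.

ΔS = -133 J/K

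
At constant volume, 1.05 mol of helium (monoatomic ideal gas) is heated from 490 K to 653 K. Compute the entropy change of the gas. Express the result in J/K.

At constant volume, ΔS = nC_V ln(T₂/T₁) with C_V = 3R/2 = 12.47 J mol⁻¹ K⁻¹.
ΔS = 1.05 × 12.47 × ln(653/490) = 3.76 J/K.

ΔS = 3.76 J/K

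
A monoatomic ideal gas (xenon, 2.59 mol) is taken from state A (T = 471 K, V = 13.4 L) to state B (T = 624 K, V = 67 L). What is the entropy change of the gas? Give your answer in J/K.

Entropy is a state function: ΔS = nC_V ln(T₂/T₁) + nR ln(V₂/V₁), with C_V = 3R/2 = 12.47 J mol⁻¹ K⁻¹ for a monoatomic ideal gas.
ΔS = 2.59 × [12.47 × ln(624/471) + 8.314 × ln(67/13.4)] = 43.7 J/K.

ΔS = 43.7 J/K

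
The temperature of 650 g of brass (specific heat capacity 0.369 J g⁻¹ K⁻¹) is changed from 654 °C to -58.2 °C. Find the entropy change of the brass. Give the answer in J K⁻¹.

In kelvin: T₁ = 927.15 K, T₂ = 214.95 K. ΔS = ∫dQ_rev/T = m c ln(T₂/T₁) = 650 × 0.369 × ln(214.95/927.15) = -351 J/K.

ΔS = -351 J/K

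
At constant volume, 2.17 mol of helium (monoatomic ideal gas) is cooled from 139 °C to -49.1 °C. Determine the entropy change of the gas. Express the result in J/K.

In kelvin: T₁ = 412.15 K, T₂ = 224.05 K. At constant volume, ΔS = nC_V ln(T₂/T₁) with C_V = 3R/2 = 12.47 J mol⁻¹ K⁻¹.
ΔS = 2.17 × 12.47 × ln(224.05/412.15) = -16.5 J/K.

ΔS = -16.5 J/K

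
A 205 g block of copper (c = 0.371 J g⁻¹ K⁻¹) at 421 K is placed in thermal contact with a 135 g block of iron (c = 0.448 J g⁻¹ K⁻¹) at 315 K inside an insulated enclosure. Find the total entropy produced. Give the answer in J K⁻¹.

ΔS_total = 1.4 J/K

Energy balance: T_f = (m₁c₁T₁ + m₂c₂T₂)/(m₁c₁ + m₂c₂) = 374.05 K.
ΔS₁ = m₁c₁ ln(T_f/T₁) = 76.055 × ln(374.05/421) = -8.994 J/K.
ΔS₂ = m₂c₂ ln(T_f/T₂) = 60.48 × ln(374.05/315) = 10.39 J/K.
ΔS_total = -8.994 + 10.39 = 1.4 J/K.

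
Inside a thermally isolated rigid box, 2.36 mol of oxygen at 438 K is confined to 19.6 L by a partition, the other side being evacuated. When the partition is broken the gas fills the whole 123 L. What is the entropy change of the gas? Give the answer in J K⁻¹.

ΔS_gas = 36 J/K

For an ideal gas in free expansion Q = 0 and W = 0, so T is unchanged.
Entropy is a state function; using a reversible isothermal path, ΔS_gas = nR ln(V₂/V₁) = 2.36 × 8.314 × ln(123/19.6) = 36 J/K.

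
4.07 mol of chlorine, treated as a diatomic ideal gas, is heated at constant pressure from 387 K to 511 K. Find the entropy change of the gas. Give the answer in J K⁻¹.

At constant pressure, ΔS = nC_p ln(T₂/T₁) with C_p = 7R/2 = 29.1 J mol⁻¹ K⁻¹.
ΔS = 4.07 × 29.1 × ln(511/387) = 32.9 J/K.

ΔS = 32.9 J/K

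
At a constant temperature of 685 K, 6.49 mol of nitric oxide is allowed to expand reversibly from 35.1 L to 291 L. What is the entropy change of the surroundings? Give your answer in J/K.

ΔS_surr = -114 J/K

For an isothermal ideal gas ΔS_gas = nR ln(V₂/V₁) = 6.49 × 8.314 × ln(291/35.1) = 114 J/K.
The process is reversible, so ΔS_surr = −ΔS_gas = -114 J/K and ΔS_universe = 0.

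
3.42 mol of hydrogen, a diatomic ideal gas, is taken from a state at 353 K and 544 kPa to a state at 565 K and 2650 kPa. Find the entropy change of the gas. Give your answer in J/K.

ΔS = nC_p ln(T₂/T₁) − nR ln(P₂/P₁), with C_p = 7R/2 = 29.1 J mol⁻¹ K⁻¹ for a diatomic ideal gas.
ΔS = 3.42 × [29.1 × ln(565/353) − 8.314 × ln(2650/544)] = 1.79 J/K.

ΔS = 1.79 J/K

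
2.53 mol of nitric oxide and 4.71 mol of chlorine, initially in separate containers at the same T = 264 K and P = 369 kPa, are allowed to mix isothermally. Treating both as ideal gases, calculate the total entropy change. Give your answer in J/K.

ΔS_mix = 39 J/K

Mole fractions: x_A = 2.53/7.24 = 0.349, x_B = 0.651.
ΔS_mix = −R(n_A ln x_A + n_B ln x_B) = −8.314 × (2.53 ln 0.349 + 4.71 ln 0.651) = 39 J/K.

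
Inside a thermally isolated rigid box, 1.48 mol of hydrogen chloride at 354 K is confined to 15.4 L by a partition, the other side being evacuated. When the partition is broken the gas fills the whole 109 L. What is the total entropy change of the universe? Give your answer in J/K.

ΔS_universe = 24.1 J/K

For an ideal gas in free expansion Q = 0 and W = 0, so T is unchanged.
Entropy is a state function; using a reversible isothermal path, ΔS_gas = nR ln(V₂/V₁) = 1.48 × 8.314 × ln(109/15.4) = 24.1 J/K.
The insulated surroundings exchange no heat, so ΔS_surr = 0 and ΔS_universe = ΔS_gas.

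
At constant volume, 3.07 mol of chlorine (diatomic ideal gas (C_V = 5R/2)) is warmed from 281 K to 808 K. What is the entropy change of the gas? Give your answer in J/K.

ΔS = 67.4 J/K

At constant volume, ΔS = nC_V ln(T₂/T₁) with C_V = 5R/2 = 20.79 J mol⁻¹ K⁻¹.
ΔS = 3.07 × 20.79 × ln(808/281) = 67.4 J/K.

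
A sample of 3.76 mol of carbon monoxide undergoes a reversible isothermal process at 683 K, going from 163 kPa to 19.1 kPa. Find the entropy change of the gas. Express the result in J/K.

For an isothermal ideal gas ΔS_gas = nR ln(P₁/P₂) = 3.76 × 8.314 × ln(163/19.1) = 67 J/K.

ΔS_gas = 67 J/K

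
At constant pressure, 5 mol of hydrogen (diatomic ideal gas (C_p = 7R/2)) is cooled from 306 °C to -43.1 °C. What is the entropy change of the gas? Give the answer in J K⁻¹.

In kelvin: T₁ = 579.15 K, T₂ = 230.05 K. At constant pressure, ΔS = nC_p ln(T₂/T₁) with C_p = 7R/2 = 29.1 J mol⁻¹ K⁻¹.
ΔS = 5 × 29.1 × ln(230.05/579.15) = -134 J/K.

ΔS = -134 J/K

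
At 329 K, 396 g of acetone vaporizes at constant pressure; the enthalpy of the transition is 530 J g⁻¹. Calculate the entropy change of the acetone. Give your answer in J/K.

Heat absorbed by the substance: Q = mL = 396 × 530 = 209880 J.
At constant T, ΔS = Q_rev/T = 209880 / 329 = 638 J/K.

ΔS = 638 J/K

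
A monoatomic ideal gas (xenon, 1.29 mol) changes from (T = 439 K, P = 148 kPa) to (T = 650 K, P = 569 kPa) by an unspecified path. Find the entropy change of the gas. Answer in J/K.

ΔS = nC_p ln(T₂/T₁) − nR ln(P₂/P₁), with C_p = 5R/2 = 20.79 J mol⁻¹ K⁻¹ for a monoatomic ideal gas.
ΔS = 1.29 × [20.79 × ln(650/439) − 8.314 × ln(569/148)] = -3.92 J/K.

ΔS = -3.92 J/K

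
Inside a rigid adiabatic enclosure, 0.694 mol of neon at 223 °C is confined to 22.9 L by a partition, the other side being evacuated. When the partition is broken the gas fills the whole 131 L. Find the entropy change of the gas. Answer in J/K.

ΔS_gas = 10.1 J/K

For an ideal gas in free expansion Q = 0 and W = 0, so T is unchanged.
Entropy is a state function; using a reversible isothermal path, ΔS_gas = nR ln(V₂/V₁) = 0.694 × 8.314 × ln(131/22.9) = 10.1 J/K.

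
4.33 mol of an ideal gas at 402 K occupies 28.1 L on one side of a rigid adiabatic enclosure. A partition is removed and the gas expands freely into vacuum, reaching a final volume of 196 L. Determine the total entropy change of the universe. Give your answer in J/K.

For an ideal gas in free expansion Q = 0 and W = 0, so T is unchanged.
Entropy is a state function; using a reversible isothermal path, ΔS_gas = nR ln(V₂/V₁) = 4.33 × 8.314 × ln(196/28.1) = 69.9 J/K.
The insulated surroundings exchange no heat, so ΔS_surr = 0 and ΔS_universe = ΔS_gas.

ΔS_universe = 69.9 J/K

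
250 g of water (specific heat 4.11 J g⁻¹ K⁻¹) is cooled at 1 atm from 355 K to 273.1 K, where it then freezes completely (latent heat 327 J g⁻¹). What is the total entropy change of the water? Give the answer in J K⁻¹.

ΔS = -569 J/K

Cooling step: ΔS₁ = m c ln(T_tr/T_i) = 250 × 4.11 × ln(273.1/355) = -269.5 J/K.
Phase change: ΔS₂ = −mL/T_tr = −250 × 327 / 273.1 = -299.3 J/K.
ΔS_total = (-269.5) + (-299.3) = -569 J/K.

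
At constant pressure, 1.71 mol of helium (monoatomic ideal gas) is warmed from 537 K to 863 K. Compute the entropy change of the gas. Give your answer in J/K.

At constant pressure, ΔS = nC_p ln(T₂/T₁) with C_p = 5R/2 = 20.79 J mol⁻¹ K⁻¹.
ΔS = 1.71 × 20.79 × ln(863/537) = 16.9 J/K.

ΔS = 16.9 J/K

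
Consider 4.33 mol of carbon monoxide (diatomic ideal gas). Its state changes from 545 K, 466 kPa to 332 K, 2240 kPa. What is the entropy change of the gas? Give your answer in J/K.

ΔS = -119 J/K

ΔS = nC_p ln(T₂/T₁) − nR ln(P₂/P₁), with C_p = 7R/2 = 29.1 J mol⁻¹ K⁻¹ for a diatomic ideal gas.
ΔS = 4.33 × [29.1 × ln(332/545) − 8.314 × ln(2240/466)] = -119 J/K.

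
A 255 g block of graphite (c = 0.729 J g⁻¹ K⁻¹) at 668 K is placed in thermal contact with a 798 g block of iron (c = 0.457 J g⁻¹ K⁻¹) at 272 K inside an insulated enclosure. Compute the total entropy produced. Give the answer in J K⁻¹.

Energy balance: T_f = (m₁c₁T₁ + m₂c₂T₂)/(m₁c₁ + m₂c₂) = 405.7 K.
ΔS₁ = m₁c₁ ln(T_f/T₁) = 185.895 × ln(405.7/668) = -92.7 J/K.
ΔS₂ = m₂c₂ ln(T_f/T₂) = 364.686 × ln(405.7/272) = 145.8 J/K.
ΔS_total = -92.7 + 145.8 = 53.1 J/K.

ΔS_total = 53.1 J/K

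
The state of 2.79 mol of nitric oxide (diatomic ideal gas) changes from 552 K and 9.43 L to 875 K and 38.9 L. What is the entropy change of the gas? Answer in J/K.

Entropy is a state function: ΔS = nC_V ln(T₂/T₁) + nR ln(V₂/V₁), with C_V = 5R/2 = 20.79 J mol⁻¹ K⁻¹ for a diatomic ideal gas.
ΔS = 2.79 × [20.79 × ln(875/552) + 8.314 × ln(38.9/9.43)] = 59.6 J/K.

ΔS = 59.6 J/K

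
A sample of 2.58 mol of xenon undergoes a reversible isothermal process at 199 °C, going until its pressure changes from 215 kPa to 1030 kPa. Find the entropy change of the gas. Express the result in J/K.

ΔS_gas = -33.6 J/K

For an isothermal ideal gas ΔS_gas = nR ln(P₁/P₂) = 2.58 × 8.314 × ln(215/1030) = -33.6 J/K.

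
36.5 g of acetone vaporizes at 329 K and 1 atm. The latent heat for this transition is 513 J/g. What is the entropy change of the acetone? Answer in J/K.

Heat absorbed by the substance: Q = mL = 36.5 × 513 = 18724.5 J.
At constant T, ΔS = Q_rev/T = 18724.5 / 329 = 56.9 J/K.

ΔS = 56.9 J/K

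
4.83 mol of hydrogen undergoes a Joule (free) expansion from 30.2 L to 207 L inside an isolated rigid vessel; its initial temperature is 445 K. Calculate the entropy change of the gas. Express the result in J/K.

ΔS_gas = 77.3 J/K

No heat is exchanged and no work is done, so the ideal-gas temperature stays constant.
Entropy is a state function; using a reversible isothermal path, ΔS_gas = nR ln(V₂/V₁) = 4.83 × 8.314 × ln(207/30.2) = 77.3 J/K.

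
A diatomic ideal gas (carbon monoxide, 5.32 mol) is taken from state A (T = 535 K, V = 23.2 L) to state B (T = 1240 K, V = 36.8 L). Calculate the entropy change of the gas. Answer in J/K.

Entropy is a state function: ΔS = nC_V ln(T₂/T₁) + nR ln(V₂/V₁), with C_V = 5R/2 = 20.79 J mol⁻¹ K⁻¹ for a diatomic ideal gas.
ΔS = 5.32 × [20.79 × ln(1240/535) + 8.314 × ln(36.8/23.2)] = 113 J/K.

ΔS = 113 J/K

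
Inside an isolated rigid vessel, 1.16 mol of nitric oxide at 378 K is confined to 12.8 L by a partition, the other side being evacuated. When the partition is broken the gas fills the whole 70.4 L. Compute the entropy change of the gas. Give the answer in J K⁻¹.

ΔS_gas = 16.4 J/K

No heat is exchanged and no work is done, so the ideal-gas temperature stays constant.
Entropy is a state function; using a reversible isothermal path, ΔS_gas = nR ln(V₂/V₁) = 1.16 × 8.314 × ln(70.4/12.8) = 16.4 J/K.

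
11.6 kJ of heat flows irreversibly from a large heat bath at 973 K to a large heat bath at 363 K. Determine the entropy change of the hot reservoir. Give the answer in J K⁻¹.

The hot reservoir loses heat Q, so ΔS_hot = −Q/T_H = −11600/973 = -11.9 J/K.

ΔS_hot = -11.9 J/K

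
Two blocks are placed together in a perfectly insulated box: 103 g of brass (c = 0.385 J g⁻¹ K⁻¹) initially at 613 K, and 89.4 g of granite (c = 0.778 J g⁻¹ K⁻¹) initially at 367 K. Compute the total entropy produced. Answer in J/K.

Energy balance: T_f = (m₁c₁T₁ + m₂c₂T₂)/(m₁c₁ + m₂c₂) = 456.33 K.
ΔS₁ = m₁c₁ ln(T_f/T₁) = 39.655 × ln(456.33/613) = -11.7 J/K.
ΔS₂ = m₂c₂ ln(T_f/T₂) = 69.5532 × ln(456.33/367) = 15.15 J/K.
ΔS_total = -11.7 + 15.15 = 3.45 J/K.

ΔS_total = 3.45 J/K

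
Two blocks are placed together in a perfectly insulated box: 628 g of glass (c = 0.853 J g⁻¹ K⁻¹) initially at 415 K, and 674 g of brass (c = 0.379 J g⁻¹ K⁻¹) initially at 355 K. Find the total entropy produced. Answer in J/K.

Energy balance: T_f = (m₁c₁T₁ + m₂c₂T₂)/(m₁c₁ + m₂c₂) = 395.63 K.
ΔS₁ = m₁c₁ ln(T_f/T₁) = 535.684 × ln(395.63/415) = -25.61 J/K.
ΔS₂ = m₂c₂ ln(T_f/T₂) = 255.446 × ln(395.63/355) = 27.68 J/K.
ΔS_total = -25.61 + 27.68 = 2.07 J/K.

ΔS_total = 2.07 J/K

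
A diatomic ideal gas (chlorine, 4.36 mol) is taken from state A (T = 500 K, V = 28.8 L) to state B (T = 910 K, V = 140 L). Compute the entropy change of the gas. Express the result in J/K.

ΔS = 112 J/K

Entropy is a state function: ΔS = nC_V ln(T₂/T₁) + nR ln(V₂/V₁), with C_V = 5R/2 = 20.79 J mol⁻¹ K⁻¹ for a diatomic ideal gas.
ΔS = 4.36 × [20.79 × ln(910/500) + 8.314 × ln(140/28.8)] = 112 J/K.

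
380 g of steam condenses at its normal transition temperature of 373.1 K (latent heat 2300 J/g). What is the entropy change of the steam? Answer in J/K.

ΔS = -2340 J/K

Heat released by the substance: Q = −mL = −380 × 2300 = −874000 J.
At constant T, ΔS = Q_rev/T = −874000 / 373.1 = -2340 J/K.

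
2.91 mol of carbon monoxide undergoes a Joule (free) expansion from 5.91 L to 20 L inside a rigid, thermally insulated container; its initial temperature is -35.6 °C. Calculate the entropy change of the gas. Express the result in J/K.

No heat is exchanged and no work is done, so the ideal-gas temperature stays constant.
Entropy is a state function; using a reversible isothermal path, ΔS_gas = nR ln(V₂/V₁) = 2.91 × 8.314 × ln(20/5.91) = 29.5 J/K.

ΔS_gas = 29.5 J/K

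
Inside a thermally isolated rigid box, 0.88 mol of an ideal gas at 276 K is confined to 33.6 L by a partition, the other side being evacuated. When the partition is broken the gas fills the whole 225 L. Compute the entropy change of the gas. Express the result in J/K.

For an ideal gas in free expansion Q = 0 and W = 0, so T is unchanged.
Entropy is a state function; using a reversible isothermal path, ΔS_gas = nR ln(V₂/V₁) = 0.88 × 8.314 × ln(225/33.6) = 13.9 J/K.

ΔS_gas = 13.9 J/K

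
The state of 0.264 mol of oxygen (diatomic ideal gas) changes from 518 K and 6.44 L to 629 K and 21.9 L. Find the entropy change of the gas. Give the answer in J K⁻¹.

ΔS = 3.75 J/K

Entropy is a state function: ΔS = nC_V ln(T₂/T₁) + nR ln(V₂/V₁), with C_V = 5R/2 = 20.79 J mol⁻¹ K⁻¹ for a diatomic ideal gas.
ΔS = 0.264 × [20.79 × ln(629/518) + 8.314 × ln(21.9/6.44)] = 3.75 J/K.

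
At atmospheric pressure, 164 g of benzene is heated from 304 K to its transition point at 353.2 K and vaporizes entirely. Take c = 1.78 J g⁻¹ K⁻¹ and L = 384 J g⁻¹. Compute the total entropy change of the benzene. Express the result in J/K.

Warming step: ΔS₁ = m c ln(T_tr/T_i) = 164 × 1.78 × ln(353.2/304) = 43.79 J/K.
Phase change: ΔS₂ = +mL/T_tr = 164 × 384 / 353.2 = 178.3 J/K.
ΔS_total = (43.79) + (178.3) = 222 J/K.

ΔS = 222 J/K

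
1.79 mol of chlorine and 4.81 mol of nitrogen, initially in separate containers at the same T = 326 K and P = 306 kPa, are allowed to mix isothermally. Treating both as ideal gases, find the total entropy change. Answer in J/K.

Mole fractions: x_A = 1.79/6.6 = 0.271, x_B = 0.729.
ΔS_mix = −R(n_A ln x_A + n_B ln x_B) = −8.314 × (1.79 ln 0.271 + 4.81 ln 0.729) = 32.1 J/K.

ΔS_mix = 32.1 J/K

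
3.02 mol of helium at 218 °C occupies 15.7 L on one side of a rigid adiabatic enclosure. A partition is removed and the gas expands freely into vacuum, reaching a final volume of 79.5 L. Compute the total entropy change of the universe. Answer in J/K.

ΔS_universe = 40.7 J/K

No heat is exchanged and no work is done, so the ideal-gas temperature stays constant.
Entropy is a state function; using a reversible isothermal path, ΔS_gas = nR ln(V₂/V₁) = 3.02 × 8.314 × ln(79.5/15.7) = 40.7 J/K.
The insulated surroundings exchange no heat, so ΔS_surr = 0 and ΔS_universe = ΔS_gas.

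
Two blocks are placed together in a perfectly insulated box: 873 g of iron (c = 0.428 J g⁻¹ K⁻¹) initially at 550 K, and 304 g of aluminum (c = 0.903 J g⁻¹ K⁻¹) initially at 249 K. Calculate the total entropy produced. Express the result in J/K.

Energy balance: T_f = (m₁c₁T₁ + m₂c₂T₂)/(m₁c₁ + m₂c₂) = 422.52 K.
ΔS₁ = m₁c₁ ln(T_f/T₁) = 373.644 × ln(422.52/550) = -98.525 J/K.
ΔS₂ = m₂c₂ ln(T_f/T₂) = 274.512 × ln(422.52/249) = 145.16 J/K.
ΔS_total = -98.525 + 145.16 = 46.6 J/K.

ΔS_total = 46.6 J/K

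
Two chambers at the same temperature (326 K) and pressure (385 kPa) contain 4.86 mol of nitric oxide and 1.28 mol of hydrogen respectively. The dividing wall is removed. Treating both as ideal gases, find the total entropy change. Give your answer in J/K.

ΔS_mix = 26.1 J/K

Mole fractions: x_A = 4.86/6.14 = 0.792, x_B = 0.208.
ΔS_mix = −R(n_A ln x_A + n_B ln x_B) = −8.314 × (4.86 ln 0.792 + 1.28 ln 0.208) = 26.1 J/K.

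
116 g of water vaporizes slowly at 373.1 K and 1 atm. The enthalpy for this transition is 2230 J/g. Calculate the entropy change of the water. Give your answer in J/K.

ΔS = 693 J/K

Heat absorbed by the substance: Q = mL = 116 × 2230 = 258680 J.
At constant T, ΔS = Q_rev/T = 258680 / 373.1 = 693 J/K.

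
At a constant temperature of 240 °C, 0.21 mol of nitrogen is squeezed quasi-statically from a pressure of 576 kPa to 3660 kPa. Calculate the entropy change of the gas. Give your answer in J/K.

For an isothermal ideal gas ΔS_gas = nR ln(P₁/P₂) = 0.21 × 8.314 × ln(576/3660) = -3.23 J/K.

ΔS_gas = -3.23 J/K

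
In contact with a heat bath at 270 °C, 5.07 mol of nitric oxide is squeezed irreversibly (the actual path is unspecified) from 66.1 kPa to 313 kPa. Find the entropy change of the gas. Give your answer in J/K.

Entropy is a state function, so ΔS_gas depends only on the end states.
For an isothermal ideal gas ΔS_gas = nR ln(P₁/P₂) = 5.07 × 8.314 × ln(66.1/313) = -65.5 J/K.

ΔS_gas = -65.5 J/K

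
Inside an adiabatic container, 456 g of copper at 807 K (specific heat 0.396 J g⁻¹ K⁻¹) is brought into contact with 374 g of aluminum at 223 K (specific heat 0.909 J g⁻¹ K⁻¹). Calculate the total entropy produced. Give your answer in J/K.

Energy balance: T_f = (m₁c₁T₁ + m₂c₂T₂)/(m₁c₁ + m₂c₂) = 425.59 K.
ΔS₁ = m₁c₁ ln(T_f/T₁) = 180.576 × ln(425.59/807) = -115.5 J/K.
ΔS₂ = m₂c₂ ln(T_f/T₂) = 339.966 × ln(425.59/223) = 219.7 J/K.
ΔS_total = -115.5 + 219.7 = 104 J/K.

ΔS_total = 104 J/K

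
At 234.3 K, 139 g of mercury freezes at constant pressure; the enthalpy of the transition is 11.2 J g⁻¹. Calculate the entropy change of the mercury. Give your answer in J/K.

ΔS = -6.64 J/K

Heat released by the substance: Q = −mL = −139 × 11.2 = −1556.8 J.
At constant T, ΔS = Q_rev/T = −1556.8 / 234.3 = -6.64 J/K.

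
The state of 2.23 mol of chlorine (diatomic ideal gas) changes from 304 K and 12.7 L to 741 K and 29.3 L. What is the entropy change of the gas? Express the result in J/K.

ΔS = 56.8 J/K

Entropy is a state function: ΔS = nC_V ln(T₂/T₁) + nR ln(V₂/V₁), with C_V = 5R/2 = 20.79 J mol⁻¹ K⁻¹ for a diatomic ideal gas.
ΔS = 2.23 × [20.79 × ln(741/304) + 8.314 × ln(29.3/12.7)] = 56.8 J/K.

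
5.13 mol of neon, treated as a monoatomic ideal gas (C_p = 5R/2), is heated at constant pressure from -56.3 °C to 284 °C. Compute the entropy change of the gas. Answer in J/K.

ΔS = 101 J/K

In kelvin: T₁ = 216.85 K, T₂ = 557.15 K. At constant pressure, ΔS = nC_p ln(T₂/T₁) with C_p = 5R/2 = 20.79 J mol⁻¹ K⁻¹.
ΔS = 5.13 × 20.79 × ln(557.15/216.85) = 101 J/K.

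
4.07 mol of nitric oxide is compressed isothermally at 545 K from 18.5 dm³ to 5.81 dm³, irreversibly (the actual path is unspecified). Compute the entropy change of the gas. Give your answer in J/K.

ΔS_gas = -39.2 J/K

Entropy is a state function, so ΔS_gas depends only on the end states.
For an isothermal ideal gas ΔS_gas = nR ln(V₂/V₁) = 4.07 × 8.314 × ln(5.81/18.5) = -39.2 J/K.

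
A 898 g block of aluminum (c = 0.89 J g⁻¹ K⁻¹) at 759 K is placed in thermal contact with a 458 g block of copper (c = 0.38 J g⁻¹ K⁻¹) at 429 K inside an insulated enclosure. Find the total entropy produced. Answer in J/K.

Energy balance: T_f = (m₁c₁T₁ + m₂c₂T₂)/(m₁c₁ + m₂c₂) = 699.99 K.
ΔS₁ = m₁c₁ ln(T_f/T₁) = 799.22 × ln(699.99/759) = -64.69 J/K.
ΔS₂ = m₂c₂ ln(T_f/T₂) = 174.04 × ln(699.99/429) = 85.21 J/K.
ΔS_total = -64.69 + 85.21 = 20.5 J/K.

ΔS_total = 20.5 J/K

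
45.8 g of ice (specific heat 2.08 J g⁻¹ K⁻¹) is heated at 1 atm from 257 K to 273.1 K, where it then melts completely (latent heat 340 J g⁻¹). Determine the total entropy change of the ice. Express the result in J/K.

ΔS = 62.8 J/K

Warming step: ΔS₁ = m c ln(T_tr/T_i) = 45.8 × 2.08 × ln(273.1/257) = 5.788 J/K.
Phase change: ΔS₂ = +mL/T_tr = 45.8 × 340 / 273.1 = 57.02 J/K.
ΔS_total = (5.788) + (57.02) = 62.8 J/K.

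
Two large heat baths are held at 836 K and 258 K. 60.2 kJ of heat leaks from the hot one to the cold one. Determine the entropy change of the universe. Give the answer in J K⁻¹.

ΔS_total = 161 J/K

ΔS_hot = −Q/T_H = −60200/836 = -72.01 J/K and ΔS_cold = +Q/T_C = 60200/258 = 233.3 J/K.
ΔS_total = -72.01 + 233.3 = 161 J/K, positive as the second law requires.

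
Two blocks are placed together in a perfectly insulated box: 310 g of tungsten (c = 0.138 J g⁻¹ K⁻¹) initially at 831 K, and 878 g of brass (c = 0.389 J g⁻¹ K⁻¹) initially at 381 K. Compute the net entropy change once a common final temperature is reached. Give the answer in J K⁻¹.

Energy balance: T_f = (m₁c₁T₁ + m₂c₂T₂)/(m₁c₁ + m₂c₂) = 431.09 K.
ΔS₁ = m₁c₁ ln(T_f/T₁) = 42.78 × ln(431.09/831) = -28.08 J/K.
ΔS₂ = m₂c₂ ln(T_f/T₂) = 341.542 × ln(431.09/381) = 42.19 J/K.
ΔS_total = -28.08 + 42.19 = 14.1 J/K.

ΔS_total = 14.1 J/K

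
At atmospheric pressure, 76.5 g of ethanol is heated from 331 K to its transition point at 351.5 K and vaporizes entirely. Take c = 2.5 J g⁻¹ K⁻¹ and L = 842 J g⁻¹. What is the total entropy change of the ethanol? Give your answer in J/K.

ΔS = 195 J/K

Warming step: ΔS₁ = m c ln(T_tr/T_i) = 76.5 × 2.5 × ln(351.5/331) = 11.49 J/K.
Phase change: ΔS₂ = +mL/T_tr = 76.5 × 842 / 351.5 = 183.3 J/K.
ΔS_total = (11.49) + (183.3) = 195 J/K.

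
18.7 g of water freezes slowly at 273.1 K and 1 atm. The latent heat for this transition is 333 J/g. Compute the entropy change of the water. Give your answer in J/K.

Heat released by the substance: Q = −mL = −18.7 × 333 = −6227.1 J.
At constant T, ΔS = Q_rev/T = −6227.1 / 273.1 = -22.8 J/K.

ΔS = -22.8 J/K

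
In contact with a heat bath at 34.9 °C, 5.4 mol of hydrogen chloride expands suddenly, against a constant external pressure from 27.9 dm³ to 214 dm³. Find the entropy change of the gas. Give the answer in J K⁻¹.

ΔS_gas = 91.5 J/K

Entropy is a state function, so ΔS_gas depends only on the end states.
For an isothermal ideal gas ΔS_gas = nR ln(V₂/V₁) = 5.4 × 8.314 × ln(214/27.9) = 91.5 J/K.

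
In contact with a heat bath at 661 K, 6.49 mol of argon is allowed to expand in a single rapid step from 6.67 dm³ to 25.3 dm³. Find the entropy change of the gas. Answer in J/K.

ΔS_gas = 71.9 J/K

Entropy is a state function, so ΔS_gas depends only on the end states.
For an isothermal ideal gas ΔS_gas = nR ln(V₂/V₁) = 6.49 × 8.314 × ln(25.3/6.67) = 71.9 J/K.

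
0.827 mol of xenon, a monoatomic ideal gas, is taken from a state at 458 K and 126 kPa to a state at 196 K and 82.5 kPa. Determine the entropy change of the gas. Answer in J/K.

ΔS = nC_p ln(T₂/T₁) − nR ln(P₂/P₁), with C_p = 5R/2 = 20.79 J mol⁻¹ K⁻¹ for a monoatomic ideal gas.
ΔS = 0.827 × [20.79 × ln(196/458) − 8.314 × ln(82.5/126)] = -11.7 J/K.

ΔS = -11.7 J/K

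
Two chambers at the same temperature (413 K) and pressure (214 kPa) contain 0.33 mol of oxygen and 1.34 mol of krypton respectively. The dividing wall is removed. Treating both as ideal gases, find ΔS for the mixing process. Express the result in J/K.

Mole fractions: x_A = 0.33/1.67 = 0.198, x_B = 0.802.
ΔS_mix = −R(n_A ln x_A + n_B ln x_B) = −8.314 × (0.33 ln 0.198 + 1.34 ln 0.802) = 6.9 J/K.

ΔS_mix = 6.9 J/K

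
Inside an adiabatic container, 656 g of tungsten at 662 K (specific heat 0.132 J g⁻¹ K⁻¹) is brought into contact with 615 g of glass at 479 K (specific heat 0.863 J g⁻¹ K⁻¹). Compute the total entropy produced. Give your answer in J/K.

Energy balance: T_f = (m₁c₁T₁ + m₂c₂T₂)/(m₁c₁ + m₂c₂) = 504.67 K.
ΔS₁ = m₁c₁ ln(T_f/T₁) = 86.592 × ln(504.67/662) = -23.5 J/K.
ΔS₂ = m₂c₂ ln(T_f/T₂) = 530.745 × ln(504.67/479) = 27.71 J/K.
ΔS_total = -23.5 + 27.71 = 4.21 J/K.

ΔS_total = 4.21 J/K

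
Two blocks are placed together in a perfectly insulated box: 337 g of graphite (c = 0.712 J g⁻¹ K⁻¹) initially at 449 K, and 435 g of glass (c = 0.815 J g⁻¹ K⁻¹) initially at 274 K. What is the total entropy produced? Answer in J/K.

ΔS_total = 17.8 J/K

Energy balance: T_f = (m₁c₁T₁ + m₂c₂T₂)/(m₁c₁ + m₂c₂) = 344.63 K.
ΔS₁ = m₁c₁ ln(T_f/T₁) = 239.944 × ln(344.63/449) = -63.47 J/K.
ΔS₂ = m₂c₂ ln(T_f/T₂) = 354.525 × ln(344.63/274) = 81.31 J/K.
ΔS_total = -63.47 + 81.31 = 17.8 J/K.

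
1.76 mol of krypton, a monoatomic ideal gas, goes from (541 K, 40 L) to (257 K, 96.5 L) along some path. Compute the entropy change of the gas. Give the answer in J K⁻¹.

ΔS = -3.45 J/K

Entropy is a state function: ΔS = nC_V ln(T₂/T₁) + nR ln(V₂/V₁), with C_V = 3R/2 = 12.47 J mol⁻¹ K⁻¹ for a monoatomic ideal gas.
ΔS = 1.76 × [12.47 × ln(257/541) + 8.314 × ln(96.5/40)] = -3.45 J/K.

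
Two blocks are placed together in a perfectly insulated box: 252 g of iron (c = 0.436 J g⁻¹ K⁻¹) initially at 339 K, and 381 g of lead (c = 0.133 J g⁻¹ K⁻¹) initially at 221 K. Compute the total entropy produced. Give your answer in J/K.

Energy balance: T_f = (m₁c₁T₁ + m₂c₂T₂)/(m₁c₁ + m₂c₂) = 301.76 K.
ΔS₁ = m₁c₁ ln(T_f/T₁) = 109.872 × ln(301.76/339) = -12.7872 J/K.
ΔS₂ = m₂c₂ ln(T_f/T₂) = 50.673 × ln(301.76/221) = 15.7823 J/K.
ΔS_total = -12.7872 + 15.7823 = 3 J/K.

ΔS_total = 3 J/K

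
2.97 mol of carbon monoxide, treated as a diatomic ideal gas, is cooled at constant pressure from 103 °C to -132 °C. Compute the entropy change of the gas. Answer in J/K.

ΔS = -84.7 J/K

In kelvin: T₁ = 376.15 K, T₂ = 141.15 K. At constant pressure, ΔS = nC_p ln(T₂/T₁) with C_p = 7R/2 = 29.1 J mol⁻¹ K⁻¹.
ΔS = 2.97 × 29.1 × ln(141.15/376.15) = -84.7 J/K.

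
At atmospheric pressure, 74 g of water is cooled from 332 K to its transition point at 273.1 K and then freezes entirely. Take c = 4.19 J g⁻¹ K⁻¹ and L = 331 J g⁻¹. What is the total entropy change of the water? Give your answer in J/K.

Cooling step: ΔS₁ = m c ln(T_tr/T_i) = 74 × 4.19 × ln(273.1/332) = -60.55 J/K.
Phase change: ΔS₂ = −mL/T_tr = −74 × 331 / 273.1 = -89.69 J/K.
ΔS_total = (-60.55) + (-89.69) = -150 J/K.

ΔS = -150 J/K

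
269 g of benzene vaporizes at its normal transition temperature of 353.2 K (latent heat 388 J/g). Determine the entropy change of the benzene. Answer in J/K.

ΔS = 296 J/K

Heat absorbed by the substance: Q = mL = 269 × 388 = 104372 J.
At constant T, ΔS = Q_rev/T = 104372 / 353.2 = 296 J/K.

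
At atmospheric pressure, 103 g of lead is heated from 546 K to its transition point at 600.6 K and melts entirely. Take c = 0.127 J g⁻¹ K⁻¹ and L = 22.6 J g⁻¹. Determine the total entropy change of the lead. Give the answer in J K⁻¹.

Warming step: ΔS₁ = m c ln(T_tr/T_i) = 103 × 0.127 × ln(600.6/546) = 1.247 J/K.
Phase change: ΔS₂ = +mL/T_tr = 103 × 22.6 / 600.6 = 3.876 J/K.
ΔS_total = (1.247) + (3.876) = 5.12 J/K.

ΔS = 5.12 J/K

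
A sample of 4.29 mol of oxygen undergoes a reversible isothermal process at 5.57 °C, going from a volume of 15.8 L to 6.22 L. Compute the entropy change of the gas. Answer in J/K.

For an isothermal ideal gas ΔS_gas = nR ln(V₂/V₁) = 4.29 × 8.314 × ln(6.22/15.8) = -33.3 J/K.

ΔS_gas = -33.3 J/K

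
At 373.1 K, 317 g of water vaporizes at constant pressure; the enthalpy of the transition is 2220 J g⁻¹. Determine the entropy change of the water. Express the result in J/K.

ΔS = 1890 J/K

Heat absorbed by the substance: Q = mL = 317 × 2220 = 703740 J.
At constant T, ΔS = Q_rev/T = 703740 / 373.1 = 1890 J/K.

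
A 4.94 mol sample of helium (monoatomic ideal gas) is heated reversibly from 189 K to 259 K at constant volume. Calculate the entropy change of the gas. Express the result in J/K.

ΔS = 19.4 J/K

At constant volume, ΔS = nC_V ln(T₂/T₁) with C_V = 3R/2 = 12.47 J mol⁻¹ K⁻¹.
ΔS = 4.94 × 12.47 × ln(259/189) = 19.4 J/K.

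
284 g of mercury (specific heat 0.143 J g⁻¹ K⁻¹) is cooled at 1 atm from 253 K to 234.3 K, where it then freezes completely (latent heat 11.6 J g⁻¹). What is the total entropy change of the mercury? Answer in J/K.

Cooling step: ΔS₁ = m c ln(T_tr/T_i) = 284 × 0.143 × ln(234.3/253) = -3.118 J/K.
Phase change: ΔS₂ = −mL/T_tr = −284 × 11.6 / 234.3 = -14.06 J/K.
ΔS_total = (-3.118) + (-14.06) = -17.2 J/K.

ΔS = -17.2 J/K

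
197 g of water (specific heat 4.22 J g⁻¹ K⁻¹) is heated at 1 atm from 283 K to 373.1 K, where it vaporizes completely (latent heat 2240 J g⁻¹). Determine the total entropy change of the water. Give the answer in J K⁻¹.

Warming step: ΔS₁ = m c ln(T_tr/T_i) = 197 × 4.22 × ln(373.1/283) = 229.8 J/K.
Phase change: ΔS₂ = +mL/T_tr = 197 × 2240 / 373.1 = 1183 J/K.
ΔS_total = (229.8) + (1183) = 1410 J/K.

ΔS = 1410 J/K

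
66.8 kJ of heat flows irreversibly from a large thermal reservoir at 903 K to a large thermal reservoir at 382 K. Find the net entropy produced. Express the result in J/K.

ΔS_total = 101 J/K

ΔS_hot = −Q/T_H = −66800/903 = -73.98 J/K and ΔS_cold = +Q/T_C = 66800/382 = 174.9 J/K.
ΔS_total = -73.98 + 174.9 = 101 J/K, positive as the second law requires.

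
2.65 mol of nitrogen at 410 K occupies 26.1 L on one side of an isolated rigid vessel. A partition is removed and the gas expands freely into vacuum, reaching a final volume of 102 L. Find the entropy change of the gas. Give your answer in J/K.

ΔS_gas = 30 J/K

No heat is exchanged and no work is done, so the ideal-gas temperature stays constant.
Entropy is a state function; using a reversible isothermal path, ΔS_gas = nR ln(V₂/V₁) = 2.65 × 8.314 × ln(102/26.1) = 30 J/K.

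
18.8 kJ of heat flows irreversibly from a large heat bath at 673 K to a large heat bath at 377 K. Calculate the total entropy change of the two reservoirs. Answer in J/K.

ΔS_total = 21.9 J/K

ΔS_hot = −Q/T_H = −18800/673 = -27.93 J/K and ΔS_cold = +Q/T_C = 18800/377 = 49.87 J/K.
ΔS_total = -27.93 + 49.87 = 21.9 J/K, positive as the second law requires.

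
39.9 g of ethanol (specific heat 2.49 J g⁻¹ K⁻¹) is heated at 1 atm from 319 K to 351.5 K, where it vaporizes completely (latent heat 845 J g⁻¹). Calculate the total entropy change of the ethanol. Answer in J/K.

Warming step: ΔS₁ = m c ln(T_tr/T_i) = 39.9 × 2.49 × ln(351.5/319) = 9.639 J/K.
Phase change: ΔS₂ = +mL/T_tr = 39.9 × 845 / 351.5 = 95.92 J/K.
ΔS_total = (9.639) + (95.92) = 106 J/K.

ΔS = 106 J/K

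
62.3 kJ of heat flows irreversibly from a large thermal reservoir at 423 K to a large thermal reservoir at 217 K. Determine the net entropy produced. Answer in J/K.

ΔS_total = 140 J/K

ΔS_hot = −Q/T_H = −62300/423 = -147.3 J/K and ΔS_cold = +Q/T_C = 62300/217 = 287.1 J/K.
ΔS_total = -147.3 + 287.1 = 140 J/K, positive as the second law requires.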